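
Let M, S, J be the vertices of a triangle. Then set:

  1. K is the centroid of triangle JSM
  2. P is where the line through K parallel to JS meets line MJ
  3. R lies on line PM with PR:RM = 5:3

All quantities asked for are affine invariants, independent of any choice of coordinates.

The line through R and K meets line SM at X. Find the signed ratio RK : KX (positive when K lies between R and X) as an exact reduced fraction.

Set M = (0, 0), S = (1, 0), J = (0, 1); any affine frame gives the same invariant.
1. K is the centroid of triangle JSM ⇒ K = (1/3, 1/3)
2. P is where the line through K parallel to JS meets line MJ ⇒ P = (0, 2/3)
3. R lies on line PM with PR:RM = 5:3 ⇒ R = (0, 1/4)
line RK meets SM at X = (-1, 0)
K = R + t·(X−R) with t = -1/3, so RK:KX = -1/3:4/3

RK:KX = -1/4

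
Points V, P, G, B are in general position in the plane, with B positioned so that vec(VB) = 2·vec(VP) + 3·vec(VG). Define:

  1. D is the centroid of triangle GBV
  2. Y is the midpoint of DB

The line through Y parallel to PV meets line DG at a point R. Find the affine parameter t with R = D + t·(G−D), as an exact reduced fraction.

Work in coordinates with V = (0, 0), P = (1, 0), G = (0, 1), B = (2, 3).
1. D is the centroid of triangle GBV ⇒ D = (2/3, 4/3)
2. Y is the midpoint of DB ⇒ Y = (4/3, 13/6)
through Y parallel to PV: direction (-1, 0); meets DG at R = (7/3, 13/6)
R = D + t·(G−D) with t = -5/2

t = -5/2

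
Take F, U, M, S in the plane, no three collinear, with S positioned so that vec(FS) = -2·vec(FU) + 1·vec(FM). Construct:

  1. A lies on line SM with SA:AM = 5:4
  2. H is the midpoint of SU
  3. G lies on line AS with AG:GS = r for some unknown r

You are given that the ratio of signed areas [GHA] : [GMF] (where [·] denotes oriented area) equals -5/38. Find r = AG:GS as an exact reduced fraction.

r = 2/5

Choose coordinates F = (0, 0), U = (1, 0), M = (0, 1), S = (-2, 1).
1. A lies on line SM with SA:AM = 5:4 ⇒ A = (-8/9, 1)
2. H is the midpoint of SU ⇒ H = (-1/2, 1/2)
3. With AG:GS = r, write λ = r/(r+1) so G = A + λ·(S−A); G is affine-linear in λ
Every point depending on G is an affine combination of G and λ-independent points, so each such coordinate is linear in λ; the λ² term in each signed area is a multiple of (S−A)×(S−A) = 0, so 2·[GHA] and 2·[GMF] are each linear in λ. Evaluating at λ=0 and λ=1:
  2·[GHA] = 5/9·λ,   2·[GMF] = -10/9·λ − 8/9
So [GHA]:[GMF] = (5/9·λ) / (-10/9·λ − 8/9). Setting this equal to -5/38:
  5/9·λ = -5/38·(-10/9·λ − 8/9)  ⇒  λ = 2/7
Then r = λ/(1−λ) = (2/7)/(5/7) = 2/5. Check: with r = 2/5, G = (-76/63, 1) and [GHA]:[GMF] = -5/38 as required.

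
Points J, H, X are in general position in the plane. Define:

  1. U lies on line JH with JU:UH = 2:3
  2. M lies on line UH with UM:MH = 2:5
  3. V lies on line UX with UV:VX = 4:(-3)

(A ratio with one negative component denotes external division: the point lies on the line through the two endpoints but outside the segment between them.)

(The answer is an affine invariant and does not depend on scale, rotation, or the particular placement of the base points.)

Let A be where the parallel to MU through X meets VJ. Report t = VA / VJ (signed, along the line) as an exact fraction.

t = 3/4

Set J = (0, 0), H = (1, 0), X = (0, 1); any affine frame gives the same invariant.
1. U lies on line JH with JU:UH = 2:3 ⇒ U = (2/5, 0)
2. M lies on line UH with UM:MH = 2:5 ⇒ M = (4/7, 0)
3. V lies on line UX with UV:VX = 4:(-3) ⇒ V = (-6/5, 4)
through X parallel to MU: direction (-6/35, 0); meets VJ at A = (-3/10, 1)
A = V + t·(J−V) with t = 3/4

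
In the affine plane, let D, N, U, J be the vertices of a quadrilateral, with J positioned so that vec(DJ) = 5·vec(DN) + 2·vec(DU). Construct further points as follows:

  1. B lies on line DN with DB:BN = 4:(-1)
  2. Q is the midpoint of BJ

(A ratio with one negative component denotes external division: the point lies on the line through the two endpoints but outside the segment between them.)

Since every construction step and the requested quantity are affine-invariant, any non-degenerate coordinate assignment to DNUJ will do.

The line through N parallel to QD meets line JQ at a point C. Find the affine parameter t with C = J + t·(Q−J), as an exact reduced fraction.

t = 7/4

Work in coordinates with D = (0, 0), N = (1, 0), U = (0, 1), J = (5, 2).
1. B lies on line DN with DB:BN = 4:(-1) ⇒ B = (4/3, 0)
2. Q is the midpoint of BJ ⇒ Q = (19/6, 1)
through N parallel to QD: direction (-19/6, -1); meets JQ at C = (43/24, 1/4)
C = J + t·(Q−J) with t = 7/4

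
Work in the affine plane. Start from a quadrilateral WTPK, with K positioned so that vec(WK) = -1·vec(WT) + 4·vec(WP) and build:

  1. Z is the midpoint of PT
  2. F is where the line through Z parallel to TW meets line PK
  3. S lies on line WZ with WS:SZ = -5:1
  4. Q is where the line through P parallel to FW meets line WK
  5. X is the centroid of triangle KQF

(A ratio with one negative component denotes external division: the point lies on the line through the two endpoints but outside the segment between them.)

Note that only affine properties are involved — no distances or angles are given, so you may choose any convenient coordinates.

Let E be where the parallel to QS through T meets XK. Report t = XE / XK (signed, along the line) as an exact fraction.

Choose coordinates W = (0, 0), T = (1, 0), P = (0, 1), K = (-1, 4).
1. Z is the midpoint of PT ⇒ Z = (1/2, 1/2)
2. F is where the line through Z parallel to TW meets line PK ⇒ F = (1/6, 1/2)
3. S lies on line WZ with WS:SZ = -5:1 ⇒ S = (5/8, 5/8)
4. Q is where the line through P parallel to FW meets line WK ⇒ Q = (-1/7, 4/7)
5. X is the centroid of triangle KQF ⇒ X = (-41/126, 71/42)
through T parallel to QS: direction (43/56, 3/56); meets XK at E = (1181/6384, -121/2128)
E = X + t·(K−X) with t = -115/152

t = -115/152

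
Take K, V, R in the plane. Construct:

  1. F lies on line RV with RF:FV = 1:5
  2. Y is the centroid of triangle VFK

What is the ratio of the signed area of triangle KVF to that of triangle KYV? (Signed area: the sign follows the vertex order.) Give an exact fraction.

Assign K = (0, 0), V = (1, 0), R = (0, 1) — the answer is frame-independent, so this choice is without loss of generality.
1. F lies on line RV with RF:FV = 1:5 ⇒ F = (1/6, 5/6)
2. Y is the centroid of triangle VFK ⇒ Y = (7/18, 5/18)
2·[KVF] = 5/6, 2·[KYV] = -5/18
[KVF]:[KYV] = 5/6:-5/18 = -3

[KVF]:[KYV] = -3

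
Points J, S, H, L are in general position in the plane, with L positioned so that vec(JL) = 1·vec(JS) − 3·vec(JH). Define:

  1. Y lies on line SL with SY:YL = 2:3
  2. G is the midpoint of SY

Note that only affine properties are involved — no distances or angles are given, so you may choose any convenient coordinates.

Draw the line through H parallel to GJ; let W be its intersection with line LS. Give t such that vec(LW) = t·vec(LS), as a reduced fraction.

t = 17/15

Set J = (0, 0), S = (1, 0), H = (0, 1), L = (1, -3); any affine frame gives the same invariant.
1. Y lies on line SL with SY:YL = 2:3 ⇒ Y = (1, -6/5)
2. G is the midpoint of SY ⇒ G = (1, -3/5)
through H parallel to GJ: direction (-1, 3/5); meets LS at W = (1, 2/5)
W = L + t·(S−L) with t = 17/15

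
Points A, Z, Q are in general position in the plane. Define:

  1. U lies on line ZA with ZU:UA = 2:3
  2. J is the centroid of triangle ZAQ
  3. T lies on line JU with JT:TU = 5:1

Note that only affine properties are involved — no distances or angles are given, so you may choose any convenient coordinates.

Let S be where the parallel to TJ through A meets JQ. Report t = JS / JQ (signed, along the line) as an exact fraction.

t = -3

Choose coordinates A = (0, 0), Z = (1, 0), Q = (0, 1).
1. U lies on line ZA with ZU:UA = 2:3 ⇒ U = (3/5, 0)
2. J is the centroid of triangle ZAQ ⇒ J = (1/3, 1/3)
3. T lies on line JU with JT:TU = 5:1 ⇒ T = (5/9, 1/18)
through A parallel to TJ: direction (-2/9, 5/18); meets JQ at S = (4/3, -5/3)
S = J + t·(Q−J) with t = -3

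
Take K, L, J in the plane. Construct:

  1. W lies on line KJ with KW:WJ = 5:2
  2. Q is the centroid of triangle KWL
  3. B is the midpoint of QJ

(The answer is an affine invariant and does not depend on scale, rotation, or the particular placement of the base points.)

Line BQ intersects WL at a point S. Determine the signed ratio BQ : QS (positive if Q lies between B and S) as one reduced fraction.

BQ:QS = -11/10

Assign K = (0, 0), L = (1, 0), J = (0, 1) — the answer is frame-independent, so this choice is without loss of generality.
1. W lies on line KJ with KW:WJ = 5:2 ⇒ W = (0, 5/7)
2. Q is the centroid of triangle KWL ⇒ Q = (1/3, 5/21)
3. B is the midpoint of QJ ⇒ B = (1/6, 13/21)
line BQ meets WL at S = (2/11, 45/77)
Q = B + t·(S−B) with t = 11, so BQ:QS = 11:-10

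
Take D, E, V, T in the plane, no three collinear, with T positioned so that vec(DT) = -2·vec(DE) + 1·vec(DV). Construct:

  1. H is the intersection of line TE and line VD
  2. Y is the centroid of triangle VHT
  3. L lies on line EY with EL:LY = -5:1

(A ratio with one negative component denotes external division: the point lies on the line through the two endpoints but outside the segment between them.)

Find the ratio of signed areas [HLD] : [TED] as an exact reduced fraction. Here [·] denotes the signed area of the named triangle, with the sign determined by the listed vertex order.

[HLD]:[TED] = -13/36

Work in coordinates with D = (0, 0), E = (1, 0), V = (0, 1), T = (-2, 1).
1. H is the intersection of line TE and line VD ⇒ H = (0, 1/3)
2. Y is the centroid of triangle VHT ⇒ Y = (-2/3, 7/9)
3. L lies on line EY with EL:LY = -5:1 ⇒ L = (-13/12, 35/36)
2·[HLD] = 13/36, 2·[TED] = -1
[HLD]:[TED] = 13/36:-1 = -13/36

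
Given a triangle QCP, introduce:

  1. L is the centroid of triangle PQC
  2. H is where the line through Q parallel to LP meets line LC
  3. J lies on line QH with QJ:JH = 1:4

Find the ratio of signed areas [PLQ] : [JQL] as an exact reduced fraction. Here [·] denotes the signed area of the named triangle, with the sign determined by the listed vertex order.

[PLQ]:[JQL] = -5

Choose coordinates Q = (0, 0), C = (1, 0), P = (0, 1).
1. L is the centroid of triangle PQC ⇒ L = (1/3, 1/3)
2. H is where the line through Q parallel to LP meets line LC ⇒ H = (-1/3, 2/3)
3. J lies on line QH with QJ:JH = 1:4 ⇒ J = (-1/15, 2/15)
2·[PLQ] = -1/3, 2·[JQL] = 1/15
[PLQ]:[JQL] = -1/3:1/15 = -5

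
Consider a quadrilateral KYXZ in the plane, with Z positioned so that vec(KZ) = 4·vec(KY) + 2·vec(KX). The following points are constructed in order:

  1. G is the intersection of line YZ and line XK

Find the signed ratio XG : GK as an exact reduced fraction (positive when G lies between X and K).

XG:GK = -5/2

Choose coordinates K = (0, 0), Y = (1, 0), X = (0, 1), Z = (4, 2).
1. G is the intersection of line YZ and line XK ⇒ G = (0, -2/3)
G = X + t·(K−X) with t = 5/3, so XG:GK = t:(1−t) = 5/3:-2/3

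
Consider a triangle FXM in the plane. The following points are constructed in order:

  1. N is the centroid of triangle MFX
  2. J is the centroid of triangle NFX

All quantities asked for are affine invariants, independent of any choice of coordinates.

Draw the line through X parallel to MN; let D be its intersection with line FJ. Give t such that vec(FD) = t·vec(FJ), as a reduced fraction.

Choose coordinates F = (0, 0), X = (1, 0), M = (0, 1).
1. N is the centroid of triangle MFX ⇒ N = (1/3, 1/3)
2. J is the centroid of triangle NFX ⇒ J = (4/9, 1/9)
through X parallel to MN: direction (1/3, -2/3); meets FJ at D = (8/9, 2/9)
D = F + t·(J−F) with t = 2

t = 2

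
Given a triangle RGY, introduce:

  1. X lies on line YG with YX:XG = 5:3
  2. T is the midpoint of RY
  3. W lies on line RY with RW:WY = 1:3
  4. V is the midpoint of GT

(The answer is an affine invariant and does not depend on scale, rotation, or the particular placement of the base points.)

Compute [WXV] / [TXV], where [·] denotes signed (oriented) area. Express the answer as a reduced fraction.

[WXV]:[TXV] = 2/3

Choose coordinates R = (0, 0), G = (1, 0), Y = (0, 1).
1. X lies on line YG with YX:XG = 5:3 ⇒ X = (5/8, 3/8)
2. T is the midpoint of RY ⇒ T = (0, 1/2)
3. W lies on line RY with RW:WY = 1:3 ⇒ W = (0, 1/4)
4. V is the midpoint of GT ⇒ V = (1/2, 1/4)
2·[WXV] = -1/16, 2·[TXV] = -3/32
[WXV]:[TXV] = -1/16:-3/32 = 2/3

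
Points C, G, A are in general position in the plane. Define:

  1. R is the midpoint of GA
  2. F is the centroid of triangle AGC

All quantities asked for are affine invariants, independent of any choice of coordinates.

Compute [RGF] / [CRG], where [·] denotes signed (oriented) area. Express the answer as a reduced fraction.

[RGF]:[CRG] = 1/3

Assign C = (0, 0), G = (1, 0), A = (0, 1) — the answer is frame-independent, so this choice is without loss of generality.
1. R is the midpoint of GA ⇒ R = (1/2, 1/2)
2. F is the centroid of triangle AGC ⇒ F = (1/3, 1/3)
2·[RGF] = -1/6, 2·[CRG] = -1/2
[RGF]:[CRG] = -1/6:-1/2 = 1/3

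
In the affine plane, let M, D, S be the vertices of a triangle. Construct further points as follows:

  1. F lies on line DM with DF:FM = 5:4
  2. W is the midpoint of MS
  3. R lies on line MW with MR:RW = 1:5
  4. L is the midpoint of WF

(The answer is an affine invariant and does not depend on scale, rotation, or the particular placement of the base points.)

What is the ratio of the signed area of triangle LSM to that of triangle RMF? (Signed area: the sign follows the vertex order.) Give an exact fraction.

[LSM]:[RMF] = 6

Set M = (0, 0), D = (1, 0), S = (0, 1); any affine frame gives the same invariant.
1. F lies on line DM with DF:FM = 5:4 ⇒ F = (4/9, 0)
2. W is the midpoint of MS ⇒ W = (0, 1/2)
3. R lies on line MW with MR:RW = 1:5 ⇒ R = (0, 1/12)
4. L is the midpoint of WF ⇒ L = (2/9, 1/4)
2·[LSM] = 2/9, 2·[RMF] = 1/27
[LSM]:[RMF] = 2/9:1/27 = 6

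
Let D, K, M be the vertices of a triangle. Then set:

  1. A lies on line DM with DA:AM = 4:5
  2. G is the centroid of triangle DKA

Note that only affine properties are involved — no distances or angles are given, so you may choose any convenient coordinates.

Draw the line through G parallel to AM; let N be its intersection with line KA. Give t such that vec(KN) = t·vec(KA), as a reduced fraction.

Choose coordinates D = (0, 0), K = (1, 0), M = (0, 1).
1. A lies on line DM with DA:AM = 4:5 ⇒ A = (0, 4/9)
2. G is the centroid of triangle DKA ⇒ G = (1/3, 4/27)
through G parallel to AM: direction (0, 5/9); meets KA at N = (1/3, 8/27)
N = K + t·(A−K) with t = 2/3

t = 2/3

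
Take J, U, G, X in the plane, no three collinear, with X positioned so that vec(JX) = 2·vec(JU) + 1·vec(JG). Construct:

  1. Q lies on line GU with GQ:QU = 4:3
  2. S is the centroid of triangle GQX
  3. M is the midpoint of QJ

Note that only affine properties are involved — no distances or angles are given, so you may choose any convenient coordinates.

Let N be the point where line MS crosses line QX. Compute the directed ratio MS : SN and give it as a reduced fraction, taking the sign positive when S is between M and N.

MS:SN = -11/8

Set J = (0, 0), U = (1, 0), G = (0, 1), X = (2, 1); any affine frame gives the same invariant.
1. Q lies on line GU with GQ:QU = 4:3 ⇒ Q = (4/7, 3/7)
2. S is the centroid of triangle GQX ⇒ S = (6/7, 17/21)
3. M is the midpoint of QJ ⇒ M = (2/7, 3/14)
line MS meets QX at N = (34/77, 29/77)
S = M + t·(N−M) with t = 11/3, so MS:SN = 11/3:-8/3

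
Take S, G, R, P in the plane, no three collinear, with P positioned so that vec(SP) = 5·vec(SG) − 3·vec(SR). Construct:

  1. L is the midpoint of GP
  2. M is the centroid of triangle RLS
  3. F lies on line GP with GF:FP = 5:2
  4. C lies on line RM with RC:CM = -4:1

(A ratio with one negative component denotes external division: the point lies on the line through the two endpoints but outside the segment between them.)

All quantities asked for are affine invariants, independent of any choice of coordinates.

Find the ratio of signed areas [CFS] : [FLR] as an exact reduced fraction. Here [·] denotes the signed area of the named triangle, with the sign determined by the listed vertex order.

Assign S = (0, 0), G = (1, 0), R = (0, 1), P = (5, -3) — the answer is frame-independent, so this choice is without loss of generality.
1. L is the midpoint of GP ⇒ L = (3, -3/2)
2. M is the centroid of triangle RLS ⇒ M = (1, -1/6)
3. F lies on line GP with GF:FP = 5:2 ⇒ F = (27/7, -15/7)
4. C lies on line RM with RC:CM = -4:1 ⇒ C = (4/3, -5/9)
2·[CFS] = -5/7, 2·[FLR] = -3/14
[CFS]:[FLR] = -5/7:-3/14 = 10/3

[CFS]:[FLR] = 10/3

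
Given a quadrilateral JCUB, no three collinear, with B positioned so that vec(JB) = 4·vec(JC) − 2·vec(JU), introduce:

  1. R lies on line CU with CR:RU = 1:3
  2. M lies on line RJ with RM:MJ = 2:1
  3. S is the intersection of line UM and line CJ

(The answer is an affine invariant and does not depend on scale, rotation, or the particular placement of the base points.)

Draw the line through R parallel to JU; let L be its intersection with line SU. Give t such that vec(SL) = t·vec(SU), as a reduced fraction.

Work in coordinates with J = (0, 0), C = (1, 0), U = (0, 1), B = (4, -2).
1. R lies on line CU with CR:RU = 1:3 ⇒ R = (3/4, 1/4)
2. M lies on line RJ with RM:MJ = 2:1 ⇒ M = (1/4, 1/12)
3. S is the intersection of line UM and line CJ ⇒ S = (3/11, 0)
through R parallel to JU: direction (0, 1); meets SU at L = (3/4, -7/4)
L = S + t·(U−S) with t = -7/4

t = -7/4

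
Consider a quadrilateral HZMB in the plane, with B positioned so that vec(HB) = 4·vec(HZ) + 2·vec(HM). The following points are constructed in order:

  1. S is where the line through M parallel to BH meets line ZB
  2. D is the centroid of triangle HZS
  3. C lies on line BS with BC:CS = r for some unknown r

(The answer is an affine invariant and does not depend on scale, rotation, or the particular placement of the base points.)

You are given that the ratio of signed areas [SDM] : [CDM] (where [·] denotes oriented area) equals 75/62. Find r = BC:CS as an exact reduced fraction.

r = 5

Set H = (0, 0), Z = (1, 0), M = (0, 1), B = (4, 2); any affine frame gives the same invariant.
1. S is where the line through M parallel to BH meets line ZB ⇒ S = (10, 6)
2. D is the centroid of triangle HZS ⇒ D = (11/3, 2)
3. With BC:CS = r, write λ = r/(r+1) so C = B + λ·(S−B); C is affine-linear in λ
Every point depending on C is an affine combination of C and λ-independent points, so each such coordinate is linear in λ; the λ² term in each signed area is a multiple of (S−B)×(S−B) = 0, so 2·[SDM] and 2·[CDM] are each linear in λ. Evaluating at λ=0 and λ=1:
  2·[SDM] = -25/3,   2·[CDM] = -26/3·λ + 1/3
So [SDM]:[CDM] = (-25/3) / (-26/3·λ + 1/3). Setting this equal to 75/62:
  -25/3 = 75/62·(-26/3·λ + 1/3)  ⇒  λ = 5/6
Then r = λ/(1−λ) = (5/6)/(1/6) = 5. Check: with r = 5, C = (9, 16/3) and [SDM]:[CDM] = 75/62 as required.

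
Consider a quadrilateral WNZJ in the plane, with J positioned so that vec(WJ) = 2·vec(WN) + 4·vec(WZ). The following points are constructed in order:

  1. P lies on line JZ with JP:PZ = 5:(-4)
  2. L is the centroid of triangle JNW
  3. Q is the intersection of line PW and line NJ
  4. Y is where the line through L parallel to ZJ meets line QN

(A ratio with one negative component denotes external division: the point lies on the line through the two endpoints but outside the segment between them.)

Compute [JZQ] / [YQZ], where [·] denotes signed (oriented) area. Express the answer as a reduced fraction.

Choose coordinates W = (0, 0), N = (1, 0), Z = (0, 1), J = (2, 4).
1. P lies on line JZ with JP:PZ = 5:(-4) ⇒ P = (-8, -11)
2. L is the centroid of triangle JNW ⇒ L = (1, 4/3)
3. Q is the intersection of line PW and line NJ ⇒ Q = (32/21, 44/21)
4. Y is where the line through L parallel to ZJ meets line QN ⇒ Y = (23/15, 32/15)
2·[JZQ] = 50/21, 2·[YQZ] = -1/21
[JZQ]:[YQZ] = 50/21:-1/21 = -50

[JZQ]:[YQZ] = -50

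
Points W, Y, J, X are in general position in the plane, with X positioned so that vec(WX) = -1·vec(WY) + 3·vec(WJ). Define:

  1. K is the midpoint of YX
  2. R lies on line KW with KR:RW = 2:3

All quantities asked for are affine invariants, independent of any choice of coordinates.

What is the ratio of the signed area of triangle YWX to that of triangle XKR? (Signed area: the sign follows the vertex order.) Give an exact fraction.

[YWX]:[XKR] = 5

Choose coordinates W = (0, 0), Y = (1, 0), J = (0, 1), X = (-1, 3).
1. K is the midpoint of YX ⇒ K = (0, 3/2)
2. R lies on line KW with KR:RW = 2:3 ⇒ R = (0, 9/10)
2·[YWX] = -3, 2·[XKR] = -3/5
[YWX]:[XKR] = -3:-3/5 = 5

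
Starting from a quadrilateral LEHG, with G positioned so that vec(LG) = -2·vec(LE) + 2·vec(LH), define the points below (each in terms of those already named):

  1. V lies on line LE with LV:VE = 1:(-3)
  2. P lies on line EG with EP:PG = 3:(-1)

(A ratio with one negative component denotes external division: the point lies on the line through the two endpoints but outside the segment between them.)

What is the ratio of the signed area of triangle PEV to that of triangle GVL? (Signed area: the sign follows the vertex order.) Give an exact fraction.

Choose coordinates L = (0, 0), E = (1, 0), H = (0, 1), G = (-2, 2).
1. V lies on line LE with LV:VE = 1:(-3) ⇒ V = (-1/2, 0)
2. P lies on line EG with EP:PG = 3:(-1) ⇒ P = (-7/2, 3)
2·[PEV] = -9/2, 2·[GVL] = 1
[PEV]:[GVL] = -9/2:1 = -9/2

[PEV]:[GVL] = -9/2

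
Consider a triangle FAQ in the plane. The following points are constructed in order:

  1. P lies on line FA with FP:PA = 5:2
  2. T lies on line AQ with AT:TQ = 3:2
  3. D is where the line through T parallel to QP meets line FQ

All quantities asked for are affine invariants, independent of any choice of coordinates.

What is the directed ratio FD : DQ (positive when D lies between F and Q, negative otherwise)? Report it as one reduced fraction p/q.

Work in coordinates with F = (0, 0), A = (1, 0), Q = (0, 1).
1. P lies on line FA with FP:PA = 5:2 ⇒ P = (5/7, 0)
2. T lies on line AQ with AT:TQ = 3:2 ⇒ T = (2/5, 3/5)
3. D is where the line through T parallel to QP meets line FQ ⇒ D = (0, 29/25)
D = F + t·(Q−F) with t = 29/25, so FD:DQ = t:(1−t) = 29/25:-4/25

FD:DQ = -29/4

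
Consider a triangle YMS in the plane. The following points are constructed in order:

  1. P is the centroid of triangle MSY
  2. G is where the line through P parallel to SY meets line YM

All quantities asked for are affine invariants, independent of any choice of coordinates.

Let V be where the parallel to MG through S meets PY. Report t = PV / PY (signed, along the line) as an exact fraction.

Work in coordinates with Y = (0, 0), M = (1, 0), S = (0, 1).
1. P is the centroid of triangle MSY ⇒ P = (1/3, 1/3)
2. G is where the line through P parallel to SY meets line YM ⇒ G = (1/3, 0)
through S parallel to MG: direction (-2/3, 0); meets PY at V = (1, 1)
V = P + t·(Y−P) with t = -2

t = -2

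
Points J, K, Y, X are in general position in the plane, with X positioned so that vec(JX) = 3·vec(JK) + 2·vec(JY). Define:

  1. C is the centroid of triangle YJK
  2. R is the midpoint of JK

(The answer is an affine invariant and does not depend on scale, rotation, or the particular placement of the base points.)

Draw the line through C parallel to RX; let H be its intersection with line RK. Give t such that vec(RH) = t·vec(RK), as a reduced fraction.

t = -7/6

Choose coordinates J = (0, 0), K = (1, 0), Y = (0, 1), X = (3, 2).
1. C is the centroid of triangle YJK ⇒ C = (1/3, 1/3)
2. R is the midpoint of JK ⇒ R = (1/2, 0)
through C parallel to RX: direction (5/2, 2); meets RK at H = (-1/12, 0)
H = R + t·(K−R) with t = -7/6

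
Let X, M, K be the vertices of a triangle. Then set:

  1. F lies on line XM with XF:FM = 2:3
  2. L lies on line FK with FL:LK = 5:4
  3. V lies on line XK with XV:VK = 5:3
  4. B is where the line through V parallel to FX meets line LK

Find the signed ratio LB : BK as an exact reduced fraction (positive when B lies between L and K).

Work in coordinates with X = (0, 0), M = (1, 0), K = (0, 1).
1. F lies on line XM with XF:FM = 2:3 ⇒ F = (2/5, 0)
2. L lies on line FK with FL:LK = 5:4 ⇒ L = (8/45, 5/9)
3. V lies on line XK with XV:VK = 5:3 ⇒ V = (0, 5/8)
4. B is where the line through V parallel to FX meets line LK ⇒ B = (3/20, 5/8)
B = L + t·(K−L) with t = 5/32, so LB:BK = t:(1−t) = 5/32:27/32

LB:BK = 5/27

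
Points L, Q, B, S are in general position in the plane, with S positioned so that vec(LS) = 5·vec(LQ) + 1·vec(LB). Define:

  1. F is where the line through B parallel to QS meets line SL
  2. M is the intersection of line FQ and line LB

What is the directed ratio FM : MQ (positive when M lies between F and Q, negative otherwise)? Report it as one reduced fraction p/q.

FM:MQ = 20

Choose coordinates L = (0, 0), Q = (1, 0), B = (0, 1), S = (5, 1).
1. F is where the line through B parallel to QS meets line SL ⇒ F = (-20, -4)
2. M is the intersection of line FQ and line LB ⇒ M = (0, -4/21)
M = F + t·(Q−F) with t = 20/21, so FM:MQ = t:(1−t) = 20/21:1/21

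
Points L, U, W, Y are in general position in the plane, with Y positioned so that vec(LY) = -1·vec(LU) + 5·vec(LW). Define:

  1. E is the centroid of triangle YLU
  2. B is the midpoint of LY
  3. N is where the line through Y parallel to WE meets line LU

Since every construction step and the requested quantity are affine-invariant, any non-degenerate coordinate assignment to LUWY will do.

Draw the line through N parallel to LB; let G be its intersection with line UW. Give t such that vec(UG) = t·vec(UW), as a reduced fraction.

Set L = (0, 0), U = (1, 0), W = (0, 1), Y = (-1, 5); any affine frame gives the same invariant.
1. E is the centroid of triangle YLU ⇒ E = (0, 5/3)
2. B is the midpoint of LY ⇒ B = (-1/2, 5/2)
3. N is where the line through Y parallel to WE meets line LU ⇒ N = (-1, 0)
through N parallel to LB: direction (-1/2, 5/2); meets UW at G = (-3/2, 5/2)
G = U + t·(W−U) with t = 5/2

t = 5/2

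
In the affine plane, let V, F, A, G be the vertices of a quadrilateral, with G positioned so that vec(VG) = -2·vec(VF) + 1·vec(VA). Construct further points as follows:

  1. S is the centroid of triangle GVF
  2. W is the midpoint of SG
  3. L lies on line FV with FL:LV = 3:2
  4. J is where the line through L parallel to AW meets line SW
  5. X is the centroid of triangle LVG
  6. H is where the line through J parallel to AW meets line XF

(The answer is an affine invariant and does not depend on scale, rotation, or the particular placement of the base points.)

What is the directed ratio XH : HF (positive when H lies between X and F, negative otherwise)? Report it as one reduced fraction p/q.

XH:HF = 7/2

Assign V = (0, 0), F = (1, 0), A = (0, 1), G = (-2, 1) — the answer is frame-independent, so this choice is without loss of generality.
1. S is the centroid of triangle GVF ⇒ S = (-1/3, 1/3)
2. W is the midpoint of SG ⇒ W = (-7/6, 2/3)
3. L lies on line FV with FL:LV = 3:2 ⇒ L = (2/5, 0)
4. J is where the line through L parallel to AW meets line SW ⇒ J = (11/24, 1/60)
5. X is the centroid of triangle LVG ⇒ X = (-8/15, 1/3)
6. H is where the line through J parallel to AW meets line XF ⇒ H = (89/135, 2/27)
H = X + t·(F−X) with t = 7/9, so XH:HF = t:(1−t) = 7/9:2/9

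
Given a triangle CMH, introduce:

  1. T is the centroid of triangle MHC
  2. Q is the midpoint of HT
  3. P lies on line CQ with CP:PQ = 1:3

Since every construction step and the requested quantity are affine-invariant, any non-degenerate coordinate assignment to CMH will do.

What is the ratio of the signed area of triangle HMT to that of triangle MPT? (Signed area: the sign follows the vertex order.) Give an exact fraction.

Choose coordinates C = (0, 0), M = (1, 0), H = (0, 1).
1. T is the centroid of triangle MHC ⇒ T = (1/3, 1/3)
2. Q is the midpoint of HT ⇒ Q = (1/6, 2/3)
3. P lies on line CQ with CP:PQ = 1:3 ⇒ P = (1/24, 1/6)
2·[HMT] = -1/3, 2·[MPT] = -5/24
[HMT]:[MPT] = -1/3:-5/24 = 8/5

[HMT]:[MPT] = 8/5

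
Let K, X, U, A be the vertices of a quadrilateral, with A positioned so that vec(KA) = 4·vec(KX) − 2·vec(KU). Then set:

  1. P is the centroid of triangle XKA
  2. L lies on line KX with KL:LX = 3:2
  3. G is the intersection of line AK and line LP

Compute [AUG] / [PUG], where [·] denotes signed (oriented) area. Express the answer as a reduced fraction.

Assign K = (0, 0), X = (1, 0), U = (0, 1), A = (4, -2) — the answer is frame-independent, so this choice is without loss of generality.
1. P is the centroid of triangle XKA ⇒ P = (5/3, -2/3)
2. L lies on line KX with KL:LX = 3:2 ⇒ L = (3/5, 0)
3. G is the intersection of line AK and line LP ⇒ G = (3, -3/2)
2·[AUG] = 1, 2·[PUG] = -5/6
[AUG]:[PUG] = 1:-5/6 = -6/5

[AUG]:[PUG] = -6/5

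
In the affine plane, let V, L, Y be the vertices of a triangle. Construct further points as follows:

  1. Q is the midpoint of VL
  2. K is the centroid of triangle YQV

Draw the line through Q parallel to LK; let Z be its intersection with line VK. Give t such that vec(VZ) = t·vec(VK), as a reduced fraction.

Set V = (0, 0), L = (1, 0), Y = (0, 1); any affine frame gives the same invariant.
1. Q is the midpoint of VL ⇒ Q = (1/2, 0)
2. K is the centroid of triangle YQV ⇒ K = (1/6, 1/3)
through Q parallel to LK: direction (-5/6, 1/3); meets VK at Z = (1/12, 1/6)
Z = V + t·(K−V) with t = 1/2

t = 1/2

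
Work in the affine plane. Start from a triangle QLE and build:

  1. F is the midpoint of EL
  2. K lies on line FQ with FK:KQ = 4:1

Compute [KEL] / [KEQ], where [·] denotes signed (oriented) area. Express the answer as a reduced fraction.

Work in coordinates with Q = (0, 0), L = (1, 0), E = (0, 1).
1. F is the midpoint of EL ⇒ F = (1/2, 1/2)
2. K lies on line FQ with FK:KQ = 4:1 ⇒ K = (1/10, 1/10)
2·[KEL] = -4/5, 2·[KEQ] = 1/10
[KEL]:[KEQ] = -4/5:1/10 = -8

[KEL]:[KEQ] = -8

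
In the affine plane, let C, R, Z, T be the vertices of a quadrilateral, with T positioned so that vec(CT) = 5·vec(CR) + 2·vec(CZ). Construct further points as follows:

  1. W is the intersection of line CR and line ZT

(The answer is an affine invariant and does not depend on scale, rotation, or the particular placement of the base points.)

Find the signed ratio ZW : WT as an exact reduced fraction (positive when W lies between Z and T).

Assign C = (0, 0), R = (1, 0), Z = (0, 1), T = (5, 2) — the answer is frame-independent, so this choice is without loss of generality.
1. W is the intersection of line CR and line ZT ⇒ W = (-5, 0)
W = Z + t·(T−Z) with t = -1, so ZW:WT = t:(1−t) = -1:2

ZW:WT = -1/2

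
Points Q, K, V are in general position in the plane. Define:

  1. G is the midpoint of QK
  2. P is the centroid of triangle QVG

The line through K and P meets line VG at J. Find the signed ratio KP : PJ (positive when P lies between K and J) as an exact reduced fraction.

KP:PJ = -4

Set Q = (0, 0), K = (1, 0), V = (0, 1); any affine frame gives the same invariant.
1. G is the midpoint of QK ⇒ G = (1/2, 0)
2. P is the centroid of triangle QVG ⇒ P = (1/6, 1/3)
line KP meets VG at J = (3/8, 1/4)
P = K + t·(J−K) with t = 4/3, so KP:PJ = 4/3:-1/3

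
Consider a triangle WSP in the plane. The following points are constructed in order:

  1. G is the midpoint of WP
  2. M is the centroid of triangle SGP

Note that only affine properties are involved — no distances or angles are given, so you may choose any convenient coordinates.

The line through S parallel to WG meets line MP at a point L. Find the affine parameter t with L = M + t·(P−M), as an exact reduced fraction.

Choose coordinates W = (0, 0), S = (1, 0), P = (0, 1).
1. G is the midpoint of WP ⇒ G = (0, 1/2)
2. M is the centroid of triangle SGP ⇒ M = (1/3, 1/2)
through S parallel to WG: direction (0, 1/2); meets MP at L = (1, -1/2)
L = M + t·(P−M) with t = -2

t = -2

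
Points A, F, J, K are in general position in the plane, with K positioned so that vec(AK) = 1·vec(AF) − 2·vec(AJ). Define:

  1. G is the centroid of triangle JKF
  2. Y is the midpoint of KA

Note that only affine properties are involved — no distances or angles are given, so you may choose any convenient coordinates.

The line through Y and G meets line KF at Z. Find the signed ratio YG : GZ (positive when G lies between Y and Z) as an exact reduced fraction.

Choose coordinates A = (0, 0), F = (1, 0), J = (0, 1), K = (1, -2).
1. G is the centroid of triangle JKF ⇒ G = (2/3, -1/3)
2. Y is the midpoint of KA ⇒ Y = (1/2, -1)
line YG meets KF at Z = (1, 1)
G = Y + t·(Z−Y) with t = 1/3, so YG:GZ = 1/3:2/3

YG:GZ = 1/2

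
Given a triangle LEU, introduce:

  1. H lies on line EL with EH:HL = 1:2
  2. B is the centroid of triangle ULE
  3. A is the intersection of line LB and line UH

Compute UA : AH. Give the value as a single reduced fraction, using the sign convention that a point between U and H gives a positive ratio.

UA:AH = 3/2

Assign L = (0, 0), E = (1, 0), U = (0, 1) — the answer is frame-independent, so this choice is without loss of generality.
1. H lies on line EL with EH:HL = 1:2 ⇒ H = (2/3, 0)
2. B is the centroid of triangle ULE ⇒ B = (1/3, 1/3)
3. A is the intersection of line LB and line UH ⇒ A = (2/5, 2/5)
A = U + t·(H−U) with t = 3/5, so UA:AH = t:(1−t) = 3/5:2/5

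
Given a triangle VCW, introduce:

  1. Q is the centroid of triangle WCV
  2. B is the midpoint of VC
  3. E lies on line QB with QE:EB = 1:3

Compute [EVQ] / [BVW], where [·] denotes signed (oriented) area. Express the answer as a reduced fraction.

Set V = (0, 0), C = (1, 0), W = (0, 1); any affine frame gives the same invariant.
1. Q is the centroid of triangle WCV ⇒ Q = (1/3, 1/3)
2. B is the midpoint of VC ⇒ B = (1/2, 0)
3. E lies on line QB with QE:EB = 1:3 ⇒ E = (3/8, 1/4)
2·[EVQ] = -1/24, 2·[BVW] = -1/2
[EVQ]:[BVW] = -1/24:-1/2 = 1/12

[EVQ]:[BVW] = 1/12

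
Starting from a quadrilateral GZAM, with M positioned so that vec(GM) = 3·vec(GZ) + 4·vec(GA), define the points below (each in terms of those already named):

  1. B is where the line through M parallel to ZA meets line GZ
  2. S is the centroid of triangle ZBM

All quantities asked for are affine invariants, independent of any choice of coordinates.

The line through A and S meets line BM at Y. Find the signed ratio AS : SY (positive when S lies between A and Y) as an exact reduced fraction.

AS:SY = 2

Work in coordinates with G = (0, 0), Z = (1, 0), A = (0, 1), M = (3, 4).
1. B is where the line through M parallel to ZA meets line GZ ⇒ B = (7, 0)
2. S is the centroid of triangle ZBM ⇒ S = (11/3, 4/3)
line AS meets BM at Y = (11/2, 3/2)
S = A + t·(Y−A) with t = 2/3, so AS:SY = 2/3:1/3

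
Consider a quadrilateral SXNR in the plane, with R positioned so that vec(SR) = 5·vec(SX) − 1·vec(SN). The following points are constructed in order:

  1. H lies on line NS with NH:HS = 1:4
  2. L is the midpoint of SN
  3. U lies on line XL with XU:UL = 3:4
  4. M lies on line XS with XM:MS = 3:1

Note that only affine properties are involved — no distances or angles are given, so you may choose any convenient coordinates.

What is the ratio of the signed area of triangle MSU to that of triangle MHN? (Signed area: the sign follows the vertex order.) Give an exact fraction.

Work in coordinates with S = (0, 0), X = (1, 0), N = (0, 1), R = (5, -1).
1. H lies on line NS with NH:HS = 1:4 ⇒ H = (0, 4/5)
2. L is the midpoint of SN ⇒ L = (0, 1/2)
3. U lies on line XL with XU:UL = 3:4 ⇒ U = (4/7, 3/14)
4. M lies on line XS with XM:MS = 3:1 ⇒ M = (1/4, 0)
2·[MSU] = -3/56, 2·[MHN] = -1/20
[MSU]:[MHN] = -3/56:-1/20 = 15/14

[MSU]:[MHN] = 15/14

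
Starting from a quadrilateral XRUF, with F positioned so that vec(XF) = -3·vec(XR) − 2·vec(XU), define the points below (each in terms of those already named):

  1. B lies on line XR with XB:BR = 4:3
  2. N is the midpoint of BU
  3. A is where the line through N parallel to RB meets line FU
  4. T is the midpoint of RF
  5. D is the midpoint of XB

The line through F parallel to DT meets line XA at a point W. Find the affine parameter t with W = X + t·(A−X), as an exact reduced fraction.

t = 3/8

Set X = (0, 0), R = (1, 0), U = (0, 1), F = (-3, -2); any affine frame gives the same invariant.
1. B lies on line XR with XB:BR = 4:3 ⇒ B = (4/7, 0)
2. N is the midpoint of BU ⇒ N = (2/7, 1/2)
3. A is where the line through N parallel to RB meets line FU ⇒ A = (-1/2, 1/2)
4. T is the midpoint of RF ⇒ T = (-1, -1)
5. D is the midpoint of XB ⇒ D = (2/7, 0)
through F parallel to DT: direction (-9/7, -1); meets XA at W = (-3/16, 3/16)
W = X + t·(A−X) with t = 3/8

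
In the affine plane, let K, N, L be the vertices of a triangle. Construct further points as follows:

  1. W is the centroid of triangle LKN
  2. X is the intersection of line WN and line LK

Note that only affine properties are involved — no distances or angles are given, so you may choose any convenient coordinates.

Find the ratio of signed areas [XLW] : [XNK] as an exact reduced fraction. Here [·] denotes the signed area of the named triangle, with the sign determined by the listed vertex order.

Set K = (0, 0), N = (1, 0), L = (0, 1); any affine frame gives the same invariant.
1. W is the centroid of triangle LKN ⇒ W = (1/3, 1/3)
2. X is the intersection of line WN and line LK ⇒ X = (0, 1/2)
2·[XLW] = -1/6, 2·[XNK] = -1/2
[XLW]:[XNK] = -1/6:-1/2 = 1/3

[XLW]:[XNK] = 1/3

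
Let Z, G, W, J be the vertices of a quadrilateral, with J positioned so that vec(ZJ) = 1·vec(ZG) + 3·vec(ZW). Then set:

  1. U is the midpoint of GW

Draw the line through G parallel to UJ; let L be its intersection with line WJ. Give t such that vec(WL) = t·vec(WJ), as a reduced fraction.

Set Z = (0, 0), G = (1, 0), W = (0, 1), J = (1, 3); any affine frame gives the same invariant.
1. U is the midpoint of GW ⇒ U = (1/2, 1/2)
through G parallel to UJ: direction (1/2, 5/2); meets WJ at L = (2, 5)
L = W + t·(J−W) with t = 2

t = 2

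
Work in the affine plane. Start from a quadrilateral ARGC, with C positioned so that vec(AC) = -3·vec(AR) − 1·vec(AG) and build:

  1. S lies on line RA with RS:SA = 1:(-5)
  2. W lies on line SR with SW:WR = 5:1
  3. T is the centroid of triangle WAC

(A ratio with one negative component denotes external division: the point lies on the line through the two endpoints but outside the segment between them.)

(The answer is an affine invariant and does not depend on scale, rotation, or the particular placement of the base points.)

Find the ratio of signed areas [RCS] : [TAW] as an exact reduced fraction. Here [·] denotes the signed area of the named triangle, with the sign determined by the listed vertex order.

[RCS]:[TAW] = -18/25

Work in coordinates with A = (0, 0), R = (1, 0), G = (0, 1), C = (-3, -1).
1. S lies on line RA with RS:SA = 1:(-5) ⇒ S = (5/4, 0)
2. W lies on line SR with SW:WR = 5:1 ⇒ W = (25/24, 0)
3. T is the centroid of triangle WAC ⇒ T = (-47/72, -1/3)
2·[RCS] = 1/4, 2·[TAW] = -25/72
[RCS]:[TAW] = 1/4:-25/72 = -18/25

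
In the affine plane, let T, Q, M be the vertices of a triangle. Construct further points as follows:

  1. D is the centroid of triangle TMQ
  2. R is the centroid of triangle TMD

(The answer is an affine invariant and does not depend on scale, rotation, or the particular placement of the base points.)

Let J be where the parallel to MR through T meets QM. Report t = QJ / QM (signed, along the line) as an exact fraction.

Assign T = (0, 0), Q = (1, 0), M = (0, 1) — the answer is frame-independent, so this choice is without loss of generality.
1. D is the centroid of triangle TMQ ⇒ D = (1/3, 1/3)
2. R is the centroid of triangle TMD ⇒ R = (1/9, 4/9)
through T parallel to MR: direction (1/9, -5/9); meets QM at J = (-1/4, 5/4)
J = Q + t·(M−Q) with t = 5/4

t = 5/4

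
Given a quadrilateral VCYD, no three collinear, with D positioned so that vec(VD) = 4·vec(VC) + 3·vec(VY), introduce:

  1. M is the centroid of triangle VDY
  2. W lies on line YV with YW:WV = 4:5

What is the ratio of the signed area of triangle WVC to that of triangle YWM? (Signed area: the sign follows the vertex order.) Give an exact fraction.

[WVC]:[YWM] = 15/16

Set V = (0, 0), C = (1, 0), Y = (0, 1), D = (4, 3); any affine frame gives the same invariant.
1. M is the centroid of triangle VDY ⇒ M = (4/3, 4/3)
2. W lies on line YV with YW:WV = 4:5 ⇒ W = (0, 5/9)
2·[WVC] = 5/9, 2·[YWM] = 16/27
[WVC]:[YWM] = 5/9:16/27 = 15/16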